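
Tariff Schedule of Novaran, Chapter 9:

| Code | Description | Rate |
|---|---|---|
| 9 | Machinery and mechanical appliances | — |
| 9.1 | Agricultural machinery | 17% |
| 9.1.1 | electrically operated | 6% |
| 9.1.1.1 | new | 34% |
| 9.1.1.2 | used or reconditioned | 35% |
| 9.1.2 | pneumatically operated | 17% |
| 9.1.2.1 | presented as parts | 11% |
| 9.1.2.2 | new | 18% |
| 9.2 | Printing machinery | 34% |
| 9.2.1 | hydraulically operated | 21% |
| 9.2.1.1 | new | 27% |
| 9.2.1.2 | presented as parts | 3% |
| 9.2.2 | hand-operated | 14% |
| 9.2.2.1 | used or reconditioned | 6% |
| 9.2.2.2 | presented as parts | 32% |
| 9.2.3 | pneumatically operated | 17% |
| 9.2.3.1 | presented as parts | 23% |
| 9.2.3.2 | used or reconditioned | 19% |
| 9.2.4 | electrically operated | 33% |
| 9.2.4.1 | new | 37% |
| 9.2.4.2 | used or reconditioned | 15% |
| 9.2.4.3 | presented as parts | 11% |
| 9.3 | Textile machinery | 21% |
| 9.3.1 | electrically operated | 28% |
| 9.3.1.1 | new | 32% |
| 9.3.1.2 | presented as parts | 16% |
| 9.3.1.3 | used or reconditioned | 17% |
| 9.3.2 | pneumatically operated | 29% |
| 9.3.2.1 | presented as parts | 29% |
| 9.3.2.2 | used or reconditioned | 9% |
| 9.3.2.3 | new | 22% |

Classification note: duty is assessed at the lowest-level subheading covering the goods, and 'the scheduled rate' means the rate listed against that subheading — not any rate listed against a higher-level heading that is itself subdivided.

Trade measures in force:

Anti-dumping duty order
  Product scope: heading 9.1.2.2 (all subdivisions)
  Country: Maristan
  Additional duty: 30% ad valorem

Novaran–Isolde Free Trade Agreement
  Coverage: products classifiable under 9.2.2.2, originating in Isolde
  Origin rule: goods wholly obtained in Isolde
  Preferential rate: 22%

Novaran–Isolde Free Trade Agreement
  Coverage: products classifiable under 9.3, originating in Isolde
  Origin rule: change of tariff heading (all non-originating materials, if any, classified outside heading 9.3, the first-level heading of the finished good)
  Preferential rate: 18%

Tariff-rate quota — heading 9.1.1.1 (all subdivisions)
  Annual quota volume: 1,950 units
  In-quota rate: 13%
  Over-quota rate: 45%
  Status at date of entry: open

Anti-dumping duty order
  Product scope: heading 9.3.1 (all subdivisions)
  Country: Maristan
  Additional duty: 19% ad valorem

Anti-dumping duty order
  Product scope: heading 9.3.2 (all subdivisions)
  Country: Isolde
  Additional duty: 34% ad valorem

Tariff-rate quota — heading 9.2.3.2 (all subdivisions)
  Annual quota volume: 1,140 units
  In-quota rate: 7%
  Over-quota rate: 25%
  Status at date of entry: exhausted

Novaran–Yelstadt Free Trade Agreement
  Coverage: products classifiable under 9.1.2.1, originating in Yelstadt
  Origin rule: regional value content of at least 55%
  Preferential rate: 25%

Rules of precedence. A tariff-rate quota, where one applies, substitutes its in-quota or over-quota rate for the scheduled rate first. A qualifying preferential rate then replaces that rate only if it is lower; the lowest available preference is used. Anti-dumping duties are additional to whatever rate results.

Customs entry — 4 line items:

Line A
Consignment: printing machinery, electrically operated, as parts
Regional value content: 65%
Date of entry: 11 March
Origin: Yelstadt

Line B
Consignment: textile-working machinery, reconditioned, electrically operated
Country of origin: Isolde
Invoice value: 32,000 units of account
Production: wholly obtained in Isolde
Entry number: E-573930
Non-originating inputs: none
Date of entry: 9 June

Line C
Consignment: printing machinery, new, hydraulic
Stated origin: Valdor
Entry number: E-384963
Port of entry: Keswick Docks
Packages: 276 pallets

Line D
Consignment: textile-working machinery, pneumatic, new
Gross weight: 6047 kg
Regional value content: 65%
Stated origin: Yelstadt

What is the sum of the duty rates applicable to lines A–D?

Line A: printing → 9.2; electrically operated → 9.2.4; as parts → 9.2.4.3. Scheduled 11%. Yelstadt agreement on 9.1.2.1: 9.2.4.3 not covered. → 11%.
Line B: textile-working → 9.3; electrically operated → 9.3.1; reconditioned → 9.3.1.3. Scheduled 17%. Isolde agreement on 9.2.2.2: 9.3.1.3 not covered; Isolde agreement on 9.3: CTH met → 18% available; preference 18% not lower than 17% → no reduction. → 17%.
Line C: printing → 9.2; hydraulic → 9.2.1; new → 9.2.1.1. Scheduled 27%. No special measure applies. → 27%.
Line D: textile-working → 9.3; pneumatic → 9.3.2; new → 9.3.2.3. Scheduled 22%. Yelstadt agreement on 9.1.2.1: 9.3.2.3 not covered. → 22%.
Sum: 11% + 17% + 27% + 22% = 77%.

77%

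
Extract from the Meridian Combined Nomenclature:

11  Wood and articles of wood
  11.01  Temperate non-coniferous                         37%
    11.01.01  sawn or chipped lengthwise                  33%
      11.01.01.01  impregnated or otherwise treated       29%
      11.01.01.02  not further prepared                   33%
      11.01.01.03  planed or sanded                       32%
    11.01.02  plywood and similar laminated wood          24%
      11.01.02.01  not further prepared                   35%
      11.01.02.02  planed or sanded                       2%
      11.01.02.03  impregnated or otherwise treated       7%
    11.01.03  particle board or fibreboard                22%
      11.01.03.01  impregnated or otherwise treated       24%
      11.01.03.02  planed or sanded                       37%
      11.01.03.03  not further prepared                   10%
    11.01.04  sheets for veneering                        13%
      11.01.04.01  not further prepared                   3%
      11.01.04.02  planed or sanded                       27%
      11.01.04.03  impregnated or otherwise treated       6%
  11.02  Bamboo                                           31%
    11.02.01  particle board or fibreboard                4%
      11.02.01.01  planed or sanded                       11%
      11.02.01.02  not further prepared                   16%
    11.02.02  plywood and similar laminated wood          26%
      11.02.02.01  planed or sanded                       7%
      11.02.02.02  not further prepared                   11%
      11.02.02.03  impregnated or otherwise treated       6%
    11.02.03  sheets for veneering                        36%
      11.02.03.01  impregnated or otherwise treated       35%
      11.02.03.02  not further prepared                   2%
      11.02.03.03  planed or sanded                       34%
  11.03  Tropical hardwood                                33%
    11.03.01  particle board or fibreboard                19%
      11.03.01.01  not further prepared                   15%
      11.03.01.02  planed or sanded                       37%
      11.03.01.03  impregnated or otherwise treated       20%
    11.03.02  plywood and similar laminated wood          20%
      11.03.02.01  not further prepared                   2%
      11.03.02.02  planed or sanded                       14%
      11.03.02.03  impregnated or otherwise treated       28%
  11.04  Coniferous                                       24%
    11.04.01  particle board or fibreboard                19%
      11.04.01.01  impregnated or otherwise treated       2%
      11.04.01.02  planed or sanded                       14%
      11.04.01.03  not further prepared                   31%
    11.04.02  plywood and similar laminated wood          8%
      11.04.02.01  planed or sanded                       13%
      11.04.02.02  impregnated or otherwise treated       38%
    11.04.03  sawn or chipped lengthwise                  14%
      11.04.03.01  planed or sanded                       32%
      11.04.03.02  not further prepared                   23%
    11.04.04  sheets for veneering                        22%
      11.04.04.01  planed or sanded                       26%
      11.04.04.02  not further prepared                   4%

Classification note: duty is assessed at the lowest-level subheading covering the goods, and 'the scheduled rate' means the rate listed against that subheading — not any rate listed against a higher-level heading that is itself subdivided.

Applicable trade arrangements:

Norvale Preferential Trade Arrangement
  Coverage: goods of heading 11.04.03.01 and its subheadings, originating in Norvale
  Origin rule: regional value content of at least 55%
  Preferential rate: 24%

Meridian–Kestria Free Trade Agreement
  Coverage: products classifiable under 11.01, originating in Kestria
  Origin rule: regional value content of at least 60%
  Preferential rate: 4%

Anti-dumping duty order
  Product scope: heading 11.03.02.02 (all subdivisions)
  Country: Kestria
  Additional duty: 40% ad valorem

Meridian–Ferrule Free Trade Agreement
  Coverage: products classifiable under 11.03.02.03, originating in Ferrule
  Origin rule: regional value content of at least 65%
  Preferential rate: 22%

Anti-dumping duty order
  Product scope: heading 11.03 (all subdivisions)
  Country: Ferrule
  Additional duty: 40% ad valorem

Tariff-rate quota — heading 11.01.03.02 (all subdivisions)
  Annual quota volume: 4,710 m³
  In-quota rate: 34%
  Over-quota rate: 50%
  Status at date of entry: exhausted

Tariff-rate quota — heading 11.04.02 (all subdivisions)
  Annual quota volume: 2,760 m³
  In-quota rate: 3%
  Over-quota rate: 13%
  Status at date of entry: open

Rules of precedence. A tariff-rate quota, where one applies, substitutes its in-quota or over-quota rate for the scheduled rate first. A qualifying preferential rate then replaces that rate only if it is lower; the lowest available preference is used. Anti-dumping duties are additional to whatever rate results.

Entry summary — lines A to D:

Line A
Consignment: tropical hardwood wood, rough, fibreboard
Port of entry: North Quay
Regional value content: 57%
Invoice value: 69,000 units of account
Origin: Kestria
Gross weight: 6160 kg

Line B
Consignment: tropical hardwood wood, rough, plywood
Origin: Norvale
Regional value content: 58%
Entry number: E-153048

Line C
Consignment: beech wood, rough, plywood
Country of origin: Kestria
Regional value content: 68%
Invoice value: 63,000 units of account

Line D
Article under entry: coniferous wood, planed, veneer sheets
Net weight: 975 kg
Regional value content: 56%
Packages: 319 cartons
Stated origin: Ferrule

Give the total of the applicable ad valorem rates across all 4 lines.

Line A: tropical hardwood → 11.03; fibreboard → 11.03.01; rough → 11.03.01.01. Scheduled 15%. Kestria agreement on 11.01: 11.03.01.01 not covered. → 15%.
Line B: tropical hardwood → 11.03; plywood → 11.03.02; rough → 11.03.02.01. Scheduled 2%. Norvale agreement on 11.04.03.01: 11.03.02.01 not covered. → 2%.
Line C: beech → 11.01; plywood → 11.01.02; rough → 11.01.02.01. Scheduled 35%. Kestria agreement on 11.01: RVC ≥ 60% → 4% available; preferential 4%. → 4%.
Line D: coniferous → 11.04; veneer sheets → 11.04.04; planed → 11.04.04.01. Scheduled 26%. Ferrule agreement on 11.03.02.03: 11.04.04.01 not covered. → 26%.
Sum: 15% + 2% + 4% + 26% = 47%.

47%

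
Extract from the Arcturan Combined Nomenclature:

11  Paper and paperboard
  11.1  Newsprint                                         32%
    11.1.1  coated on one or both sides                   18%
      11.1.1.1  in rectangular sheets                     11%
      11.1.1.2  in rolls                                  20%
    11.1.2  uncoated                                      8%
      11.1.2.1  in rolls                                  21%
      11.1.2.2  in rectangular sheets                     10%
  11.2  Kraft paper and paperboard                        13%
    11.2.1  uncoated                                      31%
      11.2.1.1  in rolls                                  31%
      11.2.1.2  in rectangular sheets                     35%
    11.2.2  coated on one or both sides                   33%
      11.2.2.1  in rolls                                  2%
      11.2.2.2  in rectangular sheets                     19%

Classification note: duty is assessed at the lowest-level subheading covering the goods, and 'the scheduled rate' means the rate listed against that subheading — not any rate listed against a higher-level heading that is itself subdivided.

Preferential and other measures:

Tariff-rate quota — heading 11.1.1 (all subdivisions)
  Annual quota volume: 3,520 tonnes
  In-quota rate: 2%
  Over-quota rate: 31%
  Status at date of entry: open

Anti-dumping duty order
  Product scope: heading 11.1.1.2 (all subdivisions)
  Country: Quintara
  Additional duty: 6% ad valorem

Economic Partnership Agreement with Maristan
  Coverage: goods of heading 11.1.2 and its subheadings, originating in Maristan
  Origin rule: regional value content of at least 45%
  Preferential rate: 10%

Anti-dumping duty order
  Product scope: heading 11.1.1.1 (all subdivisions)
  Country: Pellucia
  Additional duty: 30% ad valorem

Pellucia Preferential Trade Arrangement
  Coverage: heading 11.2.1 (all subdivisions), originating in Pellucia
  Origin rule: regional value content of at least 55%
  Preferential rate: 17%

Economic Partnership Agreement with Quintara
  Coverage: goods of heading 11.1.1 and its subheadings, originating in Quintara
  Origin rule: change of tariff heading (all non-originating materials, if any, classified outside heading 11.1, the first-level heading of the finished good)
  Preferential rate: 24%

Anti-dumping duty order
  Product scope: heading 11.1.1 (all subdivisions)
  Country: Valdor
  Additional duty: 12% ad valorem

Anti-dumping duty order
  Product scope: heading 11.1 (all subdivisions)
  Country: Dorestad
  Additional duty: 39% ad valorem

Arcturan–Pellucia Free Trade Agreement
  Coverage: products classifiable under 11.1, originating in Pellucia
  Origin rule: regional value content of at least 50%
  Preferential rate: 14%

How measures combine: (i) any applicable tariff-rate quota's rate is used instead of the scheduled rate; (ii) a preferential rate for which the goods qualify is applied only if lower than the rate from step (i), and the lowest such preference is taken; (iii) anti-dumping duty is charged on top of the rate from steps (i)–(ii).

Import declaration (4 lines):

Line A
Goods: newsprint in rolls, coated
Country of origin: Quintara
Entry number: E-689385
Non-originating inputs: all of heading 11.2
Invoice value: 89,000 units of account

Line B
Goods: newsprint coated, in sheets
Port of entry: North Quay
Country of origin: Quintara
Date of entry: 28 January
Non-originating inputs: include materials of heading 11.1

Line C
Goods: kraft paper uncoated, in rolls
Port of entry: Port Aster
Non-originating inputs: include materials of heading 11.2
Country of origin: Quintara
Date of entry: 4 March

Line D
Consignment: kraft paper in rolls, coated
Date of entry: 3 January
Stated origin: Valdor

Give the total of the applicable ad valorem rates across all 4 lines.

Line A: newsprint → 11.1; coated → 11.1.1; in rolls → 11.1.1.2. Scheduled 20%. quota on 11.1.1 open → in-quota 2%; Quintara agreement on 11.1.1: CTH met → 24% available; preference 24% not lower than 2% → no reduction; anti-dumping (Quintara, 11.1.1.2): +6%; total 2% + 6% = 8%. → 8%.
Line B: newsprint → 11.1; coated → 11.1.1; in sheets → 11.1.1.1. Scheduled 11%. quota on 11.1.1 open → in-quota 2%; Quintara agreement on 11.1.1: CTH not met. → 2%.
Line C: kraft paper → 11.2; uncoated → 11.2.1; in rolls → 11.2.1.1. Scheduled 31%. Quintara agreement on 11.1.1: 11.2.1.1 not covered. → 31%.
Line D: kraft paper → 11.2; coated → 11.2.2; in rolls → 11.2.2.1. Scheduled 2%. No special measure applies. → 2%.
Sum: 8% + 2% + 31% + 2% = 43%.

43%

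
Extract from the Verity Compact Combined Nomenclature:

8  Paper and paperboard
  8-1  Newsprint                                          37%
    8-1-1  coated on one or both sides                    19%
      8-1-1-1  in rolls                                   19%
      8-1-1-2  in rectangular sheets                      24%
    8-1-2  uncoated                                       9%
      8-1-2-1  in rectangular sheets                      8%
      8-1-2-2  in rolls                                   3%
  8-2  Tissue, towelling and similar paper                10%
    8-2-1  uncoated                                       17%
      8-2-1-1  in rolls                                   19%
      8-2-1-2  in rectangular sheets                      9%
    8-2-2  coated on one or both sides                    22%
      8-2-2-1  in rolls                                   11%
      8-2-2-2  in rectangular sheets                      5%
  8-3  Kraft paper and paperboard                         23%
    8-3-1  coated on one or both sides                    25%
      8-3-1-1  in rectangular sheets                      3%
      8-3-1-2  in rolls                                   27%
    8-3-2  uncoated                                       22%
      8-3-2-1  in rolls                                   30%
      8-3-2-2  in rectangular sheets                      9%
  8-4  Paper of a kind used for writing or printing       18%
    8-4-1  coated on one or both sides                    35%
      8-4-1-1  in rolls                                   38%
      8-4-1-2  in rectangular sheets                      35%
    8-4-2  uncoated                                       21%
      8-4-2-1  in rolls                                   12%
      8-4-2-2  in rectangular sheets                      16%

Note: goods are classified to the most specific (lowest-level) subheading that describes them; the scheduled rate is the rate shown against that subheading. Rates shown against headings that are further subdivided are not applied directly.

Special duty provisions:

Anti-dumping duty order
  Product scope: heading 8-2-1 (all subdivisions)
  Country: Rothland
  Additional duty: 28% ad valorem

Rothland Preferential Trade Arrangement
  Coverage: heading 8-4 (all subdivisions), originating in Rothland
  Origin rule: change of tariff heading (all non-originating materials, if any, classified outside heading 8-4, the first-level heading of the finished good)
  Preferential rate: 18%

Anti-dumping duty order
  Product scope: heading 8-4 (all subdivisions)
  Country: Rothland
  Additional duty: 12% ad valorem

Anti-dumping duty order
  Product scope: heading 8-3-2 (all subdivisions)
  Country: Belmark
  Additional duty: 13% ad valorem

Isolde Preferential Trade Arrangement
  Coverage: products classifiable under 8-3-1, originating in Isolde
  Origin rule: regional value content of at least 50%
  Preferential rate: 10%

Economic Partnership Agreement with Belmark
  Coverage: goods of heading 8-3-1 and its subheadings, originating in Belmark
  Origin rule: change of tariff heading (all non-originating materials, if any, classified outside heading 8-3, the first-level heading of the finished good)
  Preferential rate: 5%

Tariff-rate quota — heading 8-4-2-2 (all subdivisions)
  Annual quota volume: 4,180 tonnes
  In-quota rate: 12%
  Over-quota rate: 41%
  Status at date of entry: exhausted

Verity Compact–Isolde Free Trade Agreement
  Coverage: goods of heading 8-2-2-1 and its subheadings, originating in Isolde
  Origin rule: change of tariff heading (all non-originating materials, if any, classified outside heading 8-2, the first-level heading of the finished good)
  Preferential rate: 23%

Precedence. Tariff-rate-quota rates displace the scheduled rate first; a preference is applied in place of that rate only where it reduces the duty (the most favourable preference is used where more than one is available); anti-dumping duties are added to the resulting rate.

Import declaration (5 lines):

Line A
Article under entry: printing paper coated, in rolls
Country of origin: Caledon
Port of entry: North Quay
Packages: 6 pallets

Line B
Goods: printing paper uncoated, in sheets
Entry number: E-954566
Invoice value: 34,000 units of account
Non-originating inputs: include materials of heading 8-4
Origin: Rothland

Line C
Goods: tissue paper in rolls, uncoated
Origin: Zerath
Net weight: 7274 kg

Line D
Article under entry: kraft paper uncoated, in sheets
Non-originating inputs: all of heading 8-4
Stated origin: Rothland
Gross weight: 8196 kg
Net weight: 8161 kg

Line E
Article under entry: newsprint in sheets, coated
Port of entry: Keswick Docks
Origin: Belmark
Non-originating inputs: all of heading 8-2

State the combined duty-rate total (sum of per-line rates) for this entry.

Line A: printing paper → 8-4; coated → 8-4-1; in rolls → 8-4-1-1. Scheduled 38%. No special measure applies. → 38%.
Line B: printing paper → 8-4; uncoated → 8-4-2; in sheets → 8-4-2-2. Scheduled 16%. quota on 8-4-2-2 exhausted → over-quota 41%; Rothland agreement on 8-4: CTH not met; anti-dumping (Rothland, 8-4): +12%; total 41% + 12% = 53%. → 53%.
Line C: tissue paper → 8-2; uncoated → 8-2-1; in rolls → 8-2-1-1. Scheduled 19%. No special measure applies. → 19%.
Line D: kraft paper → 8-3; uncoated → 8-3-2; in sheets → 8-3-2-2. Scheduled 9%. Rothland agreement on 8-4: 8-3-2-2 not covered. → 9%.
Line E: newsprint → 8-1; coated → 8-1-1; in sheets → 8-1-1-2. Scheduled 24%. Belmark agreement on 8-3-1: 8-1-1-2 not covered. → 24%.
Sum: 38% + 53% + 19% + 9% + 24% = 143%.

143%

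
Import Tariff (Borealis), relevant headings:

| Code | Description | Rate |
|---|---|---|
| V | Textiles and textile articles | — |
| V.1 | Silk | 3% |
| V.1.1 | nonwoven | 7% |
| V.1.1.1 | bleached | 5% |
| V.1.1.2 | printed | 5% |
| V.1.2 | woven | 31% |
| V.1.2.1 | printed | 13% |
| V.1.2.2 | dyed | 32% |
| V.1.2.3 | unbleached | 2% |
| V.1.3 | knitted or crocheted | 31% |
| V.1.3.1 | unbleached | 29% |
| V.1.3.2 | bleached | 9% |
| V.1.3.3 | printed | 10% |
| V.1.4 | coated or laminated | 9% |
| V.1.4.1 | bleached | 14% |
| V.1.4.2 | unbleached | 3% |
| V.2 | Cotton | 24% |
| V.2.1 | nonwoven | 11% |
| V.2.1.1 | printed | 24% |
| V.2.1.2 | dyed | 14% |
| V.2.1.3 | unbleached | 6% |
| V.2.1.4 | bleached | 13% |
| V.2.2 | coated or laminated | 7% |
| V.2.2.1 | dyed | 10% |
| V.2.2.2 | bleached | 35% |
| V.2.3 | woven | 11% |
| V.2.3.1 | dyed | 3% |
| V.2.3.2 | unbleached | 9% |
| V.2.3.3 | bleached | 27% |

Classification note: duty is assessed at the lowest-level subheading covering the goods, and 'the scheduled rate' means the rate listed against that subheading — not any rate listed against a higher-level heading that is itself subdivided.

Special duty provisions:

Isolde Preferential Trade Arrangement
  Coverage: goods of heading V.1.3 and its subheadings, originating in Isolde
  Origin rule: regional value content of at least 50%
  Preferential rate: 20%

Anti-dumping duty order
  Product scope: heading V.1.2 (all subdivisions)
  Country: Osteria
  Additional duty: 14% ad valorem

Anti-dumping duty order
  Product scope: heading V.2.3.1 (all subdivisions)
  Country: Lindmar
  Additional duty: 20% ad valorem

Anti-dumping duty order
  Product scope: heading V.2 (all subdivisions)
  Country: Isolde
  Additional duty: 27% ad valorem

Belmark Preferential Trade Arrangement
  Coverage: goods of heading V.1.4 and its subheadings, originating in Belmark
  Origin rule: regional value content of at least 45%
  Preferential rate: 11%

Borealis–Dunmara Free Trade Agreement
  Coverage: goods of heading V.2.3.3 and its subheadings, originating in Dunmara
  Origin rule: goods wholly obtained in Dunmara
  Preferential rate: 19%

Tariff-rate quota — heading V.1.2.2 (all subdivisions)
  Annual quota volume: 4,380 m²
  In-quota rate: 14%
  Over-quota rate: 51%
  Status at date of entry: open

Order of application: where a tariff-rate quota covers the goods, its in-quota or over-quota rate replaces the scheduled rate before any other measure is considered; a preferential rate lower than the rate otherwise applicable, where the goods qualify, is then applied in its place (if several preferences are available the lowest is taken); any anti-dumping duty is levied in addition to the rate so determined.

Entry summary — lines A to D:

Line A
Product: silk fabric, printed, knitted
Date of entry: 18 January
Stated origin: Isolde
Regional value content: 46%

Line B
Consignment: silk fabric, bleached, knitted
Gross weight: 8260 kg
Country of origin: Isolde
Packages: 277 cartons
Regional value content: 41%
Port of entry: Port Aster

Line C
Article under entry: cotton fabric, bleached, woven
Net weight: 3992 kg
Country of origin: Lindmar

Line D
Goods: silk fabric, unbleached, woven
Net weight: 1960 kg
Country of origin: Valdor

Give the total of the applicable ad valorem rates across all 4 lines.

48%

Line A: silk → V.1; knitted → V.1.3; printed → V.1.3.3. Scheduled 10%. Isolde agreement on V.1.3: RVC < 50%. → 10%.
Line B: silk → V.1; knitted → V.1.3; bleached → V.1.3.2. Scheduled 9%. Isolde agreement on V.1.3: RVC < 50%. → 9%.
Line C: cotton → V.2; woven → V.2.3; bleached → V.2.3.3. Scheduled 27%. No special measure applies. → 27%.
Line D: silk → V.1; woven → V.1.2; unbleached → V.1.2.3. Scheduled 2%. No special measure applies. → 2%.
Sum: 10% + 9% + 27% + 2% = 48%.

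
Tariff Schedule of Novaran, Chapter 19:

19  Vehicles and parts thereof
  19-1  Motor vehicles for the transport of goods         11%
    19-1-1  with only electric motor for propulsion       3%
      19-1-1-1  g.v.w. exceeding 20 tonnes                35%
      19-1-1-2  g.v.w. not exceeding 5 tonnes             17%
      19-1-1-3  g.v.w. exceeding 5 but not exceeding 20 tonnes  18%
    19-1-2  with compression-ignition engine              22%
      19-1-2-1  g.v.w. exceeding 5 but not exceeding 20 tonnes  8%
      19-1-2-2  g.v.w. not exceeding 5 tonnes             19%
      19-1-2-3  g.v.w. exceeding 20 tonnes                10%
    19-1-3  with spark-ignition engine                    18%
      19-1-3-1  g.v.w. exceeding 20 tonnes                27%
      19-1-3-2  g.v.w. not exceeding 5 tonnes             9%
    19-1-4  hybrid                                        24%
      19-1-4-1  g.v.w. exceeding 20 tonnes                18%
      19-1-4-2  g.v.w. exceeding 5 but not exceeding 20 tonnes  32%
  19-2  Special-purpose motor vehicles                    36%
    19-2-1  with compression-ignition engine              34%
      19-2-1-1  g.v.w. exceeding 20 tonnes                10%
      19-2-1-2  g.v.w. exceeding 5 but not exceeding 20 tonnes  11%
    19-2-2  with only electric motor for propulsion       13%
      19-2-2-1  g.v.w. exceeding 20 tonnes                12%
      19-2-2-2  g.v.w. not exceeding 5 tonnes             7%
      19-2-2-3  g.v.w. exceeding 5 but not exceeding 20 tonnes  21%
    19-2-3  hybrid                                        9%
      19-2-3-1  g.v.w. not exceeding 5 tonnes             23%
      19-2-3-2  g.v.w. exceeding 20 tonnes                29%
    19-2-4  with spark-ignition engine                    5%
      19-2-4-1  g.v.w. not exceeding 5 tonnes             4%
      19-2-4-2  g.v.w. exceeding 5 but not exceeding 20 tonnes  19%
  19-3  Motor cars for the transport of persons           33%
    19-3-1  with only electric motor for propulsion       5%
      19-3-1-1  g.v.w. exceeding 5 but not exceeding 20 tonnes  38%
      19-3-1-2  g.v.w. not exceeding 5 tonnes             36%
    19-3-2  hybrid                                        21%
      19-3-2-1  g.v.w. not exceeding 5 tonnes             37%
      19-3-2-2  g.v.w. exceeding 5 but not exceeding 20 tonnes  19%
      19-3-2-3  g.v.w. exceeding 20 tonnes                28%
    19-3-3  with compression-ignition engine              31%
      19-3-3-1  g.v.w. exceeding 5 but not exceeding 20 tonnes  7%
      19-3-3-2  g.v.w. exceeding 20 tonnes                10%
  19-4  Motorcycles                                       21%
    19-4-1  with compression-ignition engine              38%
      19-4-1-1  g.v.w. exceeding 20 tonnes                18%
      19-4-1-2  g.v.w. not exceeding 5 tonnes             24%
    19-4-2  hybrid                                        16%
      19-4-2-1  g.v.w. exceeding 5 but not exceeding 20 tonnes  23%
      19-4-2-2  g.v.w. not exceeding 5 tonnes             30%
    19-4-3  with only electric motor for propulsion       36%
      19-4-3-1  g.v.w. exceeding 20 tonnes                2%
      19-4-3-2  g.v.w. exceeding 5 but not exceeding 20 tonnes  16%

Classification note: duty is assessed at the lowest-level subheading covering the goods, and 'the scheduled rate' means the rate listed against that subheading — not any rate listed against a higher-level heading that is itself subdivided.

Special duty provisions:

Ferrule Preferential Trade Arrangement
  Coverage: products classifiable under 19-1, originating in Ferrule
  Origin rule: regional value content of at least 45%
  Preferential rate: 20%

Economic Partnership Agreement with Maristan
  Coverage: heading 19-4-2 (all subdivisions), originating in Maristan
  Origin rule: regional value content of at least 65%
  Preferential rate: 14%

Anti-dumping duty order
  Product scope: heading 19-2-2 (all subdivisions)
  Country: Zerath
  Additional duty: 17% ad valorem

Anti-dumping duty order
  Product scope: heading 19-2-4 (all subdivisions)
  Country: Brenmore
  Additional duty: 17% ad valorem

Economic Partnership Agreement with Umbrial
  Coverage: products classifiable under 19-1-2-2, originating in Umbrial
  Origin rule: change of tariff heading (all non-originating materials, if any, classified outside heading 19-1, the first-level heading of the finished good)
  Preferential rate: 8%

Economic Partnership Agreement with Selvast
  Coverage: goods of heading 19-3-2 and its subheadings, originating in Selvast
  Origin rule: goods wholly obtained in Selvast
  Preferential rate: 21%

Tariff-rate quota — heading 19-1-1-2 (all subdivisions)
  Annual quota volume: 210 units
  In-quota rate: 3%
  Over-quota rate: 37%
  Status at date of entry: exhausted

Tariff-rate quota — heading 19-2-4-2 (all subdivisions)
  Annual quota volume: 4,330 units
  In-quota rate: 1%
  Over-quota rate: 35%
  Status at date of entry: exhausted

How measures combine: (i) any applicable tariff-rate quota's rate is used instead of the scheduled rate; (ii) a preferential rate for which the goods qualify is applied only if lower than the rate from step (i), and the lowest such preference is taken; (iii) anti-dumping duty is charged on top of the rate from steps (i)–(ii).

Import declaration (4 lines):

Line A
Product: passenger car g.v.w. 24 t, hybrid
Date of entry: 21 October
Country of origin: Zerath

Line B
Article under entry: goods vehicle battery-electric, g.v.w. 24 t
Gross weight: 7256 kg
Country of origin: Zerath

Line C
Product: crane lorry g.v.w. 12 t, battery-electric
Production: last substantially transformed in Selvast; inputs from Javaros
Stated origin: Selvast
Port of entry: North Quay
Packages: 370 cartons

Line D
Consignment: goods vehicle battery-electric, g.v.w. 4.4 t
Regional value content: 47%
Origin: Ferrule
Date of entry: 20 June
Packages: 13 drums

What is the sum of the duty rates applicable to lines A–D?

104%

Line A: passenger car → 19-3; hybrid → 19-3-2; g.v.w. 24 t → 19-3-2-3. Scheduled 28%. No special measure applies. → 28%.
Line B: goods vehicle → 19-1; battery-electric → 19-1-1; g.v.w. 24 t → 19-1-1-1. Scheduled 35%. No special measure applies. → 35%.
Line C: crane lorry → 19-2; battery-electric → 19-2-2; g.v.w. 12 t → 19-2-2-3. Scheduled 21%. Selvast agreement on 19-3-2: 19-2-2-3 not covered. → 21%.
Line D: goods vehicle → 19-1; battery-electric → 19-1-1; g.v.w. 4.4 t → 19-1-1-2. Scheduled 17%. quota on 19-1-1-2 exhausted → over-quota 37%; Ferrule agreement on 19-1: RVC ≥ 45% → 20% available; preferential 20%. → 20%.
Sum: 28% + 35% + 21% + 20% = 104%.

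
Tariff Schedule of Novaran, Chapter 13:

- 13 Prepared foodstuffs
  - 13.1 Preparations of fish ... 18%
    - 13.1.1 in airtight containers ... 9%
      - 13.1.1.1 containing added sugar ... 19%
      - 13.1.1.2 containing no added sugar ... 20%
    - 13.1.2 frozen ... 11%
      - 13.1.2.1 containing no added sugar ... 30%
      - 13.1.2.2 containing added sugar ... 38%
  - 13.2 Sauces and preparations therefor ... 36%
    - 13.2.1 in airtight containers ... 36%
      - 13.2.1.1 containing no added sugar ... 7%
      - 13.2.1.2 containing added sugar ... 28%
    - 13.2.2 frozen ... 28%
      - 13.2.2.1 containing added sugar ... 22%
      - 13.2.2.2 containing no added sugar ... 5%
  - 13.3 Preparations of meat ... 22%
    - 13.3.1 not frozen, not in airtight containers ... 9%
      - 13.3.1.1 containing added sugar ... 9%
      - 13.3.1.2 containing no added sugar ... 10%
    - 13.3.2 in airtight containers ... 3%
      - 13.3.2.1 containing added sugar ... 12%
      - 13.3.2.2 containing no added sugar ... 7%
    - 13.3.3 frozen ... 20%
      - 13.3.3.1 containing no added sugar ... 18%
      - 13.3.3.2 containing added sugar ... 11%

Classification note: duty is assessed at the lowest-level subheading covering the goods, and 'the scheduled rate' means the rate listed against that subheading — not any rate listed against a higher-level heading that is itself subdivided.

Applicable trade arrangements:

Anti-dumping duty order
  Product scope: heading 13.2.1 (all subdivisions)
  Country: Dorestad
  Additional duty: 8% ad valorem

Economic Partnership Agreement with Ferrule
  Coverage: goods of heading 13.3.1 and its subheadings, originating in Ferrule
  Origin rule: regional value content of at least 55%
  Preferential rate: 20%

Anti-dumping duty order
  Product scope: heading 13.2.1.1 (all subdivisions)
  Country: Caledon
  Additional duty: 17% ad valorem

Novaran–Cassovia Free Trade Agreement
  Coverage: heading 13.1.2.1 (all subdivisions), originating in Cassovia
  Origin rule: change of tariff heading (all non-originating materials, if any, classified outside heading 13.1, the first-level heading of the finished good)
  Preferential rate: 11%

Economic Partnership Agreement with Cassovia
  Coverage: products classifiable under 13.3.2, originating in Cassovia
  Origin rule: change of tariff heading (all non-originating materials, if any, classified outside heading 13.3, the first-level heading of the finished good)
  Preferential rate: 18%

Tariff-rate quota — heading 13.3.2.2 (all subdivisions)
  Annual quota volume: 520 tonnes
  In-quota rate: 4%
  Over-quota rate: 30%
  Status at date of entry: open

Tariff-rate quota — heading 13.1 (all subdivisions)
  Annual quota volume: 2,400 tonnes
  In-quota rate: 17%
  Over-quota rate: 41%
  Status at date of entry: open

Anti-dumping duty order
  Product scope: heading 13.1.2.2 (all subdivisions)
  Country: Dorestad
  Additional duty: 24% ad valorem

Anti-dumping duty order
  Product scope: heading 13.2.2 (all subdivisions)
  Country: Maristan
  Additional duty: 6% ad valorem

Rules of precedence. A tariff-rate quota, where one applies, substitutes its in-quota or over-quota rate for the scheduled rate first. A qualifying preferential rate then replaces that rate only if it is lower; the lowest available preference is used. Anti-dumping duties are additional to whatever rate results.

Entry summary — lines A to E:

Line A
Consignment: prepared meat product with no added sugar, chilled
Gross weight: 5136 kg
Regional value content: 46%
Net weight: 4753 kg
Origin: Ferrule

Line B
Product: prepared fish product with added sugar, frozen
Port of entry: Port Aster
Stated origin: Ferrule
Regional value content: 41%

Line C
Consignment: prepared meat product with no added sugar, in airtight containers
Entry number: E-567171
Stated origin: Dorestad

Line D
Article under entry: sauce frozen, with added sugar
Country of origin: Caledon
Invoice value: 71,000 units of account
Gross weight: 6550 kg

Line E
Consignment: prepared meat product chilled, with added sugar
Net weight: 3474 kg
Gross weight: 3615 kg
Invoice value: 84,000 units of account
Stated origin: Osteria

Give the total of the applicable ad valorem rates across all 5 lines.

Line A: prepared meat product → 13.3; chilled → 13.3.1; with no added sugar → 13.3.1.2. Scheduled 10%. Ferrule agreement on 13.3.1: RVC < 55%. → 10%.
Line B: prepared fish product → 13.1; frozen → 13.1.2; with added sugar → 13.1.2.2. Scheduled 38%. quota on 13.1 open → in-quota 17%; Ferrule agreement on 13.3.1: 13.1.2.2 not covered. → 17%.
Line C: prepared meat product → 13.3; in airtight containers → 13.3.2; with no added sugar → 13.3.2.2. Scheduled 7%. quota on 13.3.2.2 open → in-quota 4%. → 4%.
Line D: sauce → 13.2; frozen → 13.2.2; with added sugar → 13.2.2.1. Scheduled 22%. No special measure applies. → 22%.
Line E: prepared meat product → 13.3; chilled → 13.3.1; with added sugar → 13.3.1.1. Scheduled 9%. No special measure applies. → 9%.
Sum: 10% + 17% + 4% + 22% + 9% = 62%.

62%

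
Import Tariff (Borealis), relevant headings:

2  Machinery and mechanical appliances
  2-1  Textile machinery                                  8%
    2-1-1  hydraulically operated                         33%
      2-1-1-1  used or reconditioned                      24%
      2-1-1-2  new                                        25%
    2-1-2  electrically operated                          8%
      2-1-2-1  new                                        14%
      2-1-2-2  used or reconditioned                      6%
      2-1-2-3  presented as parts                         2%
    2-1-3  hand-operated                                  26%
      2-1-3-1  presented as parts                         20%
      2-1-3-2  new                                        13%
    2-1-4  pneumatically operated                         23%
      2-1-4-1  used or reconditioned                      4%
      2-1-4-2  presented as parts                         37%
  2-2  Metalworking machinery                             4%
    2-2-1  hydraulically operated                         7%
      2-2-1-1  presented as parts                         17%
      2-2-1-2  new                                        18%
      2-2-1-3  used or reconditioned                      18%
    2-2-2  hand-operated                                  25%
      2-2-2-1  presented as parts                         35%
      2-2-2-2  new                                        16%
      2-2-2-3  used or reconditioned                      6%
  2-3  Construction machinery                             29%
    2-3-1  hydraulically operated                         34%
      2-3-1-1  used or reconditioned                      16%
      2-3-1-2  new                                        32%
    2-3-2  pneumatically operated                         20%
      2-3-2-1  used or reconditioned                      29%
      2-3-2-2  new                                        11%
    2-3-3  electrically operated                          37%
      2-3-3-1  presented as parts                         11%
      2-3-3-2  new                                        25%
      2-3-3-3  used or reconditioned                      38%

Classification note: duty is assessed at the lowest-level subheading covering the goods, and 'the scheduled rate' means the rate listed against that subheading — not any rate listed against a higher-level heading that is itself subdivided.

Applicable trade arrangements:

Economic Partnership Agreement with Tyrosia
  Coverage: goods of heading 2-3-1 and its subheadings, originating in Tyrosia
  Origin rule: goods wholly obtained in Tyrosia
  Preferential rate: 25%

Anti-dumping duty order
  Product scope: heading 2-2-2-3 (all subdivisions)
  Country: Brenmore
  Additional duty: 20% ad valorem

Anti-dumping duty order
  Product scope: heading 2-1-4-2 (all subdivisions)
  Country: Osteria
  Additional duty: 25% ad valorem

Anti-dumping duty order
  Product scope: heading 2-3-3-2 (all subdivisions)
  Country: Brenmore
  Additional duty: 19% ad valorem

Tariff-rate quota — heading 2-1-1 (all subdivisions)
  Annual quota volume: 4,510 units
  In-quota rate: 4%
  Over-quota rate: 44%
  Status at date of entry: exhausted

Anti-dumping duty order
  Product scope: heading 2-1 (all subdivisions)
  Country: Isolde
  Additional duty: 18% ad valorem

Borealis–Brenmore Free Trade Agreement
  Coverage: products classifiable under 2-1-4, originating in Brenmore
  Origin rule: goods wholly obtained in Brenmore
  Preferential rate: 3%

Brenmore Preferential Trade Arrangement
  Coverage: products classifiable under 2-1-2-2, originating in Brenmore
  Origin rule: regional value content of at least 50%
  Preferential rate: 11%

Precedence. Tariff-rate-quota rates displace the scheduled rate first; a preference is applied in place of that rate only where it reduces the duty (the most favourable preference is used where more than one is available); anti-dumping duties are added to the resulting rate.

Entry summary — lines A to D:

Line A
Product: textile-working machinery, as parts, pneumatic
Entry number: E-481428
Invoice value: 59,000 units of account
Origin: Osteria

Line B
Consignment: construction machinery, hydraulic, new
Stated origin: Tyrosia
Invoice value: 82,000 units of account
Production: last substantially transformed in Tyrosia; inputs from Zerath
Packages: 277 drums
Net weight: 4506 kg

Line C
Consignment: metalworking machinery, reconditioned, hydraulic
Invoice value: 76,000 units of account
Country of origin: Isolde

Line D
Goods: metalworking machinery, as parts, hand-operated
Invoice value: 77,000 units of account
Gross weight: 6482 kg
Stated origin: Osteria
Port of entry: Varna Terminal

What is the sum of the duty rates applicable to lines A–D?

147%

Line A: textile-working → 2-1; pneumatic → 2-1-4; as parts → 2-1-4-2. Scheduled 37%. anti-dumping (Osteria, 2-1-4-2): +25%; total 37% + 25% = 62%. → 62%.
Line B: construction → 2-3; hydraulic → 2-3-1; new → 2-3-1-2. Scheduled 32%. Tyrosia agreement on 2-3-1: not wholly obtained. → 32%.
Line C: metalworking → 2-2; hydraulic → 2-2-1; reconditioned → 2-2-1-3. Scheduled 18%. No special measure applies. → 18%.
Line D: metalworking → 2-2; hand-operated → 2-2-2; as parts → 2-2-2-1. Scheduled 35%. No special measure applies. → 35%.
Sum: 62% + 32% + 18% + 35% = 147%.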